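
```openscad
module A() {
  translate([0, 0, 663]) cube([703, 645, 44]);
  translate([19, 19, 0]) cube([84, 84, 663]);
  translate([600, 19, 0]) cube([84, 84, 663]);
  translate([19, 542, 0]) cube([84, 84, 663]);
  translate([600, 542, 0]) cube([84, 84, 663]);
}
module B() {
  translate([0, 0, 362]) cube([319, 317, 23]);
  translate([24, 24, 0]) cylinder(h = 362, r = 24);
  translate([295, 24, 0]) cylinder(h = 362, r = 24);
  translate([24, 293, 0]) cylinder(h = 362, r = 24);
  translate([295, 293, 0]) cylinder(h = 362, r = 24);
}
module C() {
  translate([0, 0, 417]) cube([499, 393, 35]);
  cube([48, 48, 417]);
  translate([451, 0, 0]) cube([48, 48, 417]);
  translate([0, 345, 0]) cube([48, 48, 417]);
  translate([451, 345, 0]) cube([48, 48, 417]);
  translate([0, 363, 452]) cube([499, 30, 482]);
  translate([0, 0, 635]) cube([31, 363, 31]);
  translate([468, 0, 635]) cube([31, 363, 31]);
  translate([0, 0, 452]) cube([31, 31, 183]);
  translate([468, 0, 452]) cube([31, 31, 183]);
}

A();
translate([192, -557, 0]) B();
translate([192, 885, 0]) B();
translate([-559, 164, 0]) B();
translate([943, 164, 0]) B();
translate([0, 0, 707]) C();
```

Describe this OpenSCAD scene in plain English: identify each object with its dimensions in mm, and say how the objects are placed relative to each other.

A is a rectangular dining table. The top is 703×645×44 mm with its upper surface at z = 707 mm. It stands on four 84×84 mm square legs, each inset 19 mm from the nearest pair of top edges, running from the floor to the underside of the top.

B is a simple wooden stool: a rectangular seat 319 mm (x) by 317 mm (y), 23 mm thick, top face at z = 385 mm, on four round legs, each 48 mm in diameter. The legs rest on z = 0, each leg's axis is inset half a diameter from the nearest pair of seat edges (so the leg's bounding box is flush with the corner).

C is a chair. The seat is a 499×393×35 mm slab with its top at z = 452 mm, on four 48×48 mm corner legs (flush with the seat edges, standing on z = 0). A flat backrest 30 mm thick, 482 mm tall, spans the full seat width and rises from the seat top along its +y edge, rear face flush with the rear of the seat. Two armrests of 31×31 mm section run along each side from the seat's front edge to the front of the backrest, top faces 214 mm above the seat top and outer faces flush with the seat's x-edges; a 31×31 mm post under the front of each armrest stands on the seat at the front corner.

Four stools sit around the table at the −y, +y, −x, +x sides. The chair is on top of the table.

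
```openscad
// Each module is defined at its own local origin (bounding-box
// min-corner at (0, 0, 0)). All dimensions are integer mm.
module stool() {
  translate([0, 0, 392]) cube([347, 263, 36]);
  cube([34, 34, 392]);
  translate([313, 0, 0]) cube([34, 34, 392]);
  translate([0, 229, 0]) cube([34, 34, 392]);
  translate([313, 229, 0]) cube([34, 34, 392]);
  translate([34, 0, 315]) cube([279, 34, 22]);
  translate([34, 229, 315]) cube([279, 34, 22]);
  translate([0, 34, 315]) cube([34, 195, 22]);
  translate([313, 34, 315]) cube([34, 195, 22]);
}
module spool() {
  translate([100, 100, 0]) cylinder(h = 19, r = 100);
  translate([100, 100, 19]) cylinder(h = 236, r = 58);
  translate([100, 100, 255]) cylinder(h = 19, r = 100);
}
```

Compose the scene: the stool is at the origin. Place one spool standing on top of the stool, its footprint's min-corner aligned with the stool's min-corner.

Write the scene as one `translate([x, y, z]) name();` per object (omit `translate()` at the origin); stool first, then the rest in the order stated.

stool();
translate([0, 0, 428]) spool();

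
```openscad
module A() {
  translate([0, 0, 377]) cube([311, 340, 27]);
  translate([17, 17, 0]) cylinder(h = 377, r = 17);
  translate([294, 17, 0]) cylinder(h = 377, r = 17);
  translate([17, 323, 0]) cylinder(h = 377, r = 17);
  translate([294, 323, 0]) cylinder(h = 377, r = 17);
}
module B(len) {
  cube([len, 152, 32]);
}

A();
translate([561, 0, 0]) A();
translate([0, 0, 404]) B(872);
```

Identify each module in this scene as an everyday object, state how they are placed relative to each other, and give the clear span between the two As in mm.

A is a stool. B is a beam. A beam spans the tops of two stools. The clear span between the two stools is 250 mm.

Second stool starts at x = 561; first ends at x = 311; clear span = 561 − 311 = 250 mm.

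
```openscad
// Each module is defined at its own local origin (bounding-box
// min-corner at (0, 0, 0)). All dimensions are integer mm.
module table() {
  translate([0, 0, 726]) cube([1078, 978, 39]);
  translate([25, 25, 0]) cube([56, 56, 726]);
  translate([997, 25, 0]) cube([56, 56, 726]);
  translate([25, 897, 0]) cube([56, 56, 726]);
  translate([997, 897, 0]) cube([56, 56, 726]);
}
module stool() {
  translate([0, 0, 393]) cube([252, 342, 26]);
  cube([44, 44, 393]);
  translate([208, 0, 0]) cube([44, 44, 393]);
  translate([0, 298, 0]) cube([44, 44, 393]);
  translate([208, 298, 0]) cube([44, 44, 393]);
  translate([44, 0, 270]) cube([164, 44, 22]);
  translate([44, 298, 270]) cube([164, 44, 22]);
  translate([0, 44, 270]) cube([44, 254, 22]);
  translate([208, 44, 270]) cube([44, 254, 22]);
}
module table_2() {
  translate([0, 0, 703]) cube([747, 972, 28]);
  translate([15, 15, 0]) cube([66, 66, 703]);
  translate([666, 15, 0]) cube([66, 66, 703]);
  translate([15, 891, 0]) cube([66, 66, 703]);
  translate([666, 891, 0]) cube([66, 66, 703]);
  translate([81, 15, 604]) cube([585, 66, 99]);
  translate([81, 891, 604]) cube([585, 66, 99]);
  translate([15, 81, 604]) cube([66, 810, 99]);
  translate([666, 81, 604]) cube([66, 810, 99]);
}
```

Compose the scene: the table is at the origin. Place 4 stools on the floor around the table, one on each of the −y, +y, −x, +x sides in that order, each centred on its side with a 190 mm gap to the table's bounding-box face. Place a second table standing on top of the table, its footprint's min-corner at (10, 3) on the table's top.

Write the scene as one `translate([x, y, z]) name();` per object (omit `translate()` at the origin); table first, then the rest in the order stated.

table();
translate([413, -532, 0]) stool();
translate([413, 1168, 0]) stool();
translate([-442, 318, 0]) stool();
translate([1268, 318, 0]) stool();
translate([10, 3, 765]) table_2();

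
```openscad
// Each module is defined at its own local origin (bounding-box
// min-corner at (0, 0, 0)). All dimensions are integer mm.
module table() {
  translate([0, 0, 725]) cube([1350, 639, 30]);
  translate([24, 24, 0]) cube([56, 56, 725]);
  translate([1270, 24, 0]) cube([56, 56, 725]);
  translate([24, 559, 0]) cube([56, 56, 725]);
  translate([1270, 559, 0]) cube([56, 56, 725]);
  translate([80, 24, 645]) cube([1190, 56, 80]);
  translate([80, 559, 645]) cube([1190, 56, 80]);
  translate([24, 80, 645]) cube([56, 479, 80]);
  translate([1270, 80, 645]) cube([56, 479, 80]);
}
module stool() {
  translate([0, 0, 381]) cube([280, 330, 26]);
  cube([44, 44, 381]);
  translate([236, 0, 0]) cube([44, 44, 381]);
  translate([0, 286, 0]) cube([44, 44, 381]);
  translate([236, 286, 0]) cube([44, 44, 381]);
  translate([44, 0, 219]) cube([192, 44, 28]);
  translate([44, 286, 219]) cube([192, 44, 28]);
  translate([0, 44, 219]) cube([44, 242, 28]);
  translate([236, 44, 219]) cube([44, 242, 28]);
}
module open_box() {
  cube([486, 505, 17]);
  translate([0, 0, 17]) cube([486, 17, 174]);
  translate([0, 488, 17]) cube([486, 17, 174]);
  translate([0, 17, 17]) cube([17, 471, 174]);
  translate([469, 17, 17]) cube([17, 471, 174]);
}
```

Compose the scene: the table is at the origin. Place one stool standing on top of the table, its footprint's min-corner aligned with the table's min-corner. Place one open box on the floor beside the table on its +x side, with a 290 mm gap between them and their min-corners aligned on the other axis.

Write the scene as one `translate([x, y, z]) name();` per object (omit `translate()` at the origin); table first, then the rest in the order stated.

table();
translate([0, 0, 755]) stool();
translate([1640, 0, 0]) open_box();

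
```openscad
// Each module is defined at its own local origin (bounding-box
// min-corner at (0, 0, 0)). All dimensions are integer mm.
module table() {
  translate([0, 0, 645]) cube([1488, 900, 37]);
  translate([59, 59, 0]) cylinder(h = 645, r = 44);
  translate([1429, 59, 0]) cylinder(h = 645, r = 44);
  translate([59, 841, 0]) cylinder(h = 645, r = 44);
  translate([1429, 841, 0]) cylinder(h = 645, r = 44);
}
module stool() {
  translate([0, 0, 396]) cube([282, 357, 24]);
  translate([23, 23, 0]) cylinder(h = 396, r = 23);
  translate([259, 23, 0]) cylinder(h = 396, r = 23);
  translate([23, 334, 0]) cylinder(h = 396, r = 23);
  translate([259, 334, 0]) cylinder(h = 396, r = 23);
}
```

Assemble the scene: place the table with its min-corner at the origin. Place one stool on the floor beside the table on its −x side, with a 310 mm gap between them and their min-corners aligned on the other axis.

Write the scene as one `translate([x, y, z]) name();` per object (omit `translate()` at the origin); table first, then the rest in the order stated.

table();
translate([-592, 0, 0]) stool();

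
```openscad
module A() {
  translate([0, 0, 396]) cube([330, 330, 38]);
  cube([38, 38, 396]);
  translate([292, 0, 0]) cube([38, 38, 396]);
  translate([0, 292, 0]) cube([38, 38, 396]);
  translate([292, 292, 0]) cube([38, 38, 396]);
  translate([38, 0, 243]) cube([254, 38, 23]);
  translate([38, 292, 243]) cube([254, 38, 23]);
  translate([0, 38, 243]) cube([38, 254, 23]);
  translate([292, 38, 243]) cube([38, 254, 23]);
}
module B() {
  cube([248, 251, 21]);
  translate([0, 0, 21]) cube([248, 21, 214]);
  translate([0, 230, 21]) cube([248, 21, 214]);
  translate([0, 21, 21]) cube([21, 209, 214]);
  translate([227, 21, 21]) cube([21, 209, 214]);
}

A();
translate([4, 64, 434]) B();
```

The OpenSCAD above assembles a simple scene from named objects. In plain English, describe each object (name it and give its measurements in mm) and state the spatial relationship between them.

A is a four-legged stool. The seat is a 330×330×38 mm slab whose top surface is at z = 434 mm; four square legs, each 38×38 mm in cross-section, run from the floor (z = 0) to the underside of the seat, each flush with a corner of the seat. Four stretchers, 38 mm wide and 23 mm tall, connect adjacent legs with their undersides at z = 243 mm, each running between the inner faces of the legs it joins and aligned with the legs' outer faces on the other axis.

B is an open storage box with external size 248×251×235 mm and wall thickness 21 mm (the base is also 21 mm thick). The base covers the whole footprint; the four walls stand on the base, with the y-facing walls full-width and the x-facing walls fitting between their inner faces.

The open box is on top of the stool.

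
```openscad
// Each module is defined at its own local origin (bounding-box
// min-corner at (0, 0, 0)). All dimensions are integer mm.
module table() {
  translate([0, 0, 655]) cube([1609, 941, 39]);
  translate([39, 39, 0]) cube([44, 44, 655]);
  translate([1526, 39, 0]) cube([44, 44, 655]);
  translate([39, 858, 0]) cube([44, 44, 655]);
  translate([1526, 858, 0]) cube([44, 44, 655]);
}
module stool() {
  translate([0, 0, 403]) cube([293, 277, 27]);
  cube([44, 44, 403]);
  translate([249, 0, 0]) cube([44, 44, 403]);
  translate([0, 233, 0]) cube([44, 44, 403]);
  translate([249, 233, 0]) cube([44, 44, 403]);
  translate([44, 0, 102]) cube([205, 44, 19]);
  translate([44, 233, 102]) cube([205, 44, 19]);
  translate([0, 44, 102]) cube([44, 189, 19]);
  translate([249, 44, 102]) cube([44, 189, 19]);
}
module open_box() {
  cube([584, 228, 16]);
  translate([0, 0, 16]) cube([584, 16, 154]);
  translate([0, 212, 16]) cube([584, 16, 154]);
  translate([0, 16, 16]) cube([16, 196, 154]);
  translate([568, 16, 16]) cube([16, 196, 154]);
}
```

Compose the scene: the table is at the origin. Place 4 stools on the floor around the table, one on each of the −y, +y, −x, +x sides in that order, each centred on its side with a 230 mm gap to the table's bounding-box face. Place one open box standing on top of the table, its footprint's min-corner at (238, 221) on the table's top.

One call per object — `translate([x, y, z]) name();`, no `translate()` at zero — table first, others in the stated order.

table();
translate([658, -507, 0]) stool();
translate([658, 1171, 0]) stool();
translate([-523, 332, 0]) stool();
translate([1839, 332, 0]) stool();
translate([238, 221, 694]) open_box();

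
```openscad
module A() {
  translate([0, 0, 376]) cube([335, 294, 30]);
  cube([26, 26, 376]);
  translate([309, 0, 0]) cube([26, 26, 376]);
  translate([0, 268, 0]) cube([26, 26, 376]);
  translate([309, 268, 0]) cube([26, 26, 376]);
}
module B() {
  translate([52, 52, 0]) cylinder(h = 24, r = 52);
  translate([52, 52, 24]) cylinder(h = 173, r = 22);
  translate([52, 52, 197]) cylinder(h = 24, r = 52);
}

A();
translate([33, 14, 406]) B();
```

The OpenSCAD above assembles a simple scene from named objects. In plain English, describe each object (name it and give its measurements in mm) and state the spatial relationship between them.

A is a four-legged stool. The seat is a 335×294×30 mm slab whose top surface is at z = 406 mm; four square legs, each 26×26 mm in cross-section, run from the floor (z = 0) to the underside of the seat, each flush with a corner of the seat.

B is a spool: two coaxial disc flanges of radius 52 mm and thickness 24 mm, joined by a core cylinder of radius 22 mm and height 173 mm. The lower flange rests on z = 0 and the three cylinders share a vertical axis.

The spool is on top of the stool.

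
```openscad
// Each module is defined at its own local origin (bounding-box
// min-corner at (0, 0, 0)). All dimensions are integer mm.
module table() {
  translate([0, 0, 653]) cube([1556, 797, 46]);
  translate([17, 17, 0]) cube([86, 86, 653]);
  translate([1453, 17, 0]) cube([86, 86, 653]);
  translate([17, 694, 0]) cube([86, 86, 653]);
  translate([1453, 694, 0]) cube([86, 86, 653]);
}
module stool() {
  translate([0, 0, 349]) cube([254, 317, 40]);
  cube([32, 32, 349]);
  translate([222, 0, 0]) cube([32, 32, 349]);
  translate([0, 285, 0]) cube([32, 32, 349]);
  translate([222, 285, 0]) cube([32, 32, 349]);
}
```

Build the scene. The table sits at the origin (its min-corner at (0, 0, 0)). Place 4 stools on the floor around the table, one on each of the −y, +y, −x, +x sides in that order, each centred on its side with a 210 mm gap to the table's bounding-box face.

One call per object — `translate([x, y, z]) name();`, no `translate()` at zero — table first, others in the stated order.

table();
translate([651, -527, 0]) stool();
translate([651, 1007, 0]) stool();
translate([-464, 240, 0]) stool();
translate([1766, 240, 0]) stool();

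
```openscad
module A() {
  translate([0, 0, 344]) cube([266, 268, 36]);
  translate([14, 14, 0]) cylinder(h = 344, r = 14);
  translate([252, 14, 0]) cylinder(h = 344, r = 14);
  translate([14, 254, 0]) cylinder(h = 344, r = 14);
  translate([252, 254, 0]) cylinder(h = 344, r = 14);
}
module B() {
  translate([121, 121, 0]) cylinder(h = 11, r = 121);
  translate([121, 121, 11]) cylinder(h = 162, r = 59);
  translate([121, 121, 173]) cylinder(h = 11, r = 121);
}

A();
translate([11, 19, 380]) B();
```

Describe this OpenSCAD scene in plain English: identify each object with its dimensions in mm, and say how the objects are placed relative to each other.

A is a simple wooden stool: a rectangular seat 266 mm (x) by 268 mm (y), 36 mm thick, top face at z = 380 mm, on four round legs, each 28 mm in diameter. The legs rest on z = 0, each leg's axis is inset half a diameter from the nearest pair of seat edges (so the leg's bounding box is flush with the corner).

B is a spool: two coaxial disc flanges of radius 121 mm and thickness 11 mm, joined by a core cylinder of radius 59 mm and height 162 mm. The lower flange rests on z = 0 and the three cylinders share a vertical axis.

The spool is on top of the stool.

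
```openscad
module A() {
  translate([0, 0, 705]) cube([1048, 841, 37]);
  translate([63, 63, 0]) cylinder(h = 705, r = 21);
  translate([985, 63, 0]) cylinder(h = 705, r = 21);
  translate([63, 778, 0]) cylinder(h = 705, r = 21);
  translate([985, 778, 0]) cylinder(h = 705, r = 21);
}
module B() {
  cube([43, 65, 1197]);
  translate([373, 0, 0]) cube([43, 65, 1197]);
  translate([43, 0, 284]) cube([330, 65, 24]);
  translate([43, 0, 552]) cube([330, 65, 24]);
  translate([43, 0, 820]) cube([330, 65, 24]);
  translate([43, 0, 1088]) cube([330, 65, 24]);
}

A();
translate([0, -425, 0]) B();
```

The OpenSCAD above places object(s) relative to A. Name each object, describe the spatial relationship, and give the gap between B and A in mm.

The ladder's nearest face is 360 mm from the table's −y face.

A is a table. B is a ladder. The ladder is on the floor beside the table on its −y side. The gap between the ladder and the table is 360 mm.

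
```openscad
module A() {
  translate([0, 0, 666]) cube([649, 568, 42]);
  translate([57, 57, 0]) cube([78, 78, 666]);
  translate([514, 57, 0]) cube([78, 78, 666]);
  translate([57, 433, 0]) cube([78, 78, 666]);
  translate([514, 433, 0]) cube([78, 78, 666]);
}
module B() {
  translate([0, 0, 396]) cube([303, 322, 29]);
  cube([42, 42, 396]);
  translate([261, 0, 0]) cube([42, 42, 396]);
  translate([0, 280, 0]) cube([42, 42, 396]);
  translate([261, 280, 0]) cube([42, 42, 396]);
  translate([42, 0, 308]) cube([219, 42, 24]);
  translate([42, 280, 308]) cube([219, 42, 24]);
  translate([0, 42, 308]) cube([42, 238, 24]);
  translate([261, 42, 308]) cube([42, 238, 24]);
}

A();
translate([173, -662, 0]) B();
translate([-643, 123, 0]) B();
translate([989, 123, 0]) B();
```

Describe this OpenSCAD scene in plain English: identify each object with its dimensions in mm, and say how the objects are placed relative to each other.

A is a table with a 649×568 mm rectangular top, 42 mm thick, top surface at z = 708 mm, supported by four 78×78 mm square legs, each inset 57 mm from the nearest pair of top edges, running from the floor.

B is a four-legged stool. The seat is 303×322 mm, 29 mm thick, top at z = 425 mm. It stands on four square legs, each 42×42 mm in cross-section, from z = 0 to the seat underside, each flush with a corner of the seat. Four stretchers, 42 mm wide and 24 mm tall, connect adjacent legs with their undersides at z = 308 mm, each running between the inner faces of the legs it joins and aligned with the legs' outer faces on the other axis.

Three stools sit around the table at the −y, −x, +x sides.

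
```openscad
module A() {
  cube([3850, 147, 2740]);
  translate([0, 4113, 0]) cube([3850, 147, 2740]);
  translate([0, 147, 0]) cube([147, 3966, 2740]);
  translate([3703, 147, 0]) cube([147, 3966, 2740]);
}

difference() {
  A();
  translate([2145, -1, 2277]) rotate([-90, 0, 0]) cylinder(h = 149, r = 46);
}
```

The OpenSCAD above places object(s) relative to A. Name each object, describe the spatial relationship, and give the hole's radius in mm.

The subtracted cylinder has r = 46 mm.

A is a house frame. The house frame has a circular hole through its front wall. The hole's radius is 46 mm.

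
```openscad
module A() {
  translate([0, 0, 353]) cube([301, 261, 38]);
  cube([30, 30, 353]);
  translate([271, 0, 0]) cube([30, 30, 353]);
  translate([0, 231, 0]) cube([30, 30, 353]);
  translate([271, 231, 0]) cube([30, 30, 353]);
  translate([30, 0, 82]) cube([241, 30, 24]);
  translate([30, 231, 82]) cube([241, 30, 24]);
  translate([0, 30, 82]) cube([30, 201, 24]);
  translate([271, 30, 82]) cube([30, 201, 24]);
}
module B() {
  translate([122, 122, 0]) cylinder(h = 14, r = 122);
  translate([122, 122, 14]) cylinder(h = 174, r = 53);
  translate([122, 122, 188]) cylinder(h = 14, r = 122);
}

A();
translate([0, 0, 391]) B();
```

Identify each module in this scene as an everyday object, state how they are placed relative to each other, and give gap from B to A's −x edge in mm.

A is a stool. B is a spool. The spool is on top of the stool. The gap from the spool to the stool's −x edge is 0 mm.

The spool's min-x is at 0; the stool's min-x is 0; gap = 0 mm.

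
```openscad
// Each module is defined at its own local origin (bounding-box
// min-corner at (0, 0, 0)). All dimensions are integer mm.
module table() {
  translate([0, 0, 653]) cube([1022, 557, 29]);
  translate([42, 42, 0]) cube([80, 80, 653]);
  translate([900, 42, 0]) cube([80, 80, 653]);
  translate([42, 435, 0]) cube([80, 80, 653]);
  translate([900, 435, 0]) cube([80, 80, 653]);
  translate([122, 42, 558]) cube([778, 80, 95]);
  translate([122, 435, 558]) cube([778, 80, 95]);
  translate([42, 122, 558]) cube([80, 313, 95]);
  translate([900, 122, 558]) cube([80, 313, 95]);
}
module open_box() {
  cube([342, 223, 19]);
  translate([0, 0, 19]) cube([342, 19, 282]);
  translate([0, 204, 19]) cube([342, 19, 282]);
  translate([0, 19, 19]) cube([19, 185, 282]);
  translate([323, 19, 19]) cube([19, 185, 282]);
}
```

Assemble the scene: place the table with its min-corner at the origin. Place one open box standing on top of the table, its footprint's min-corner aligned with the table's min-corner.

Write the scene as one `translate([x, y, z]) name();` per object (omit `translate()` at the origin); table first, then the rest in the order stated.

table();
translate([0, 0, 682]) open_box();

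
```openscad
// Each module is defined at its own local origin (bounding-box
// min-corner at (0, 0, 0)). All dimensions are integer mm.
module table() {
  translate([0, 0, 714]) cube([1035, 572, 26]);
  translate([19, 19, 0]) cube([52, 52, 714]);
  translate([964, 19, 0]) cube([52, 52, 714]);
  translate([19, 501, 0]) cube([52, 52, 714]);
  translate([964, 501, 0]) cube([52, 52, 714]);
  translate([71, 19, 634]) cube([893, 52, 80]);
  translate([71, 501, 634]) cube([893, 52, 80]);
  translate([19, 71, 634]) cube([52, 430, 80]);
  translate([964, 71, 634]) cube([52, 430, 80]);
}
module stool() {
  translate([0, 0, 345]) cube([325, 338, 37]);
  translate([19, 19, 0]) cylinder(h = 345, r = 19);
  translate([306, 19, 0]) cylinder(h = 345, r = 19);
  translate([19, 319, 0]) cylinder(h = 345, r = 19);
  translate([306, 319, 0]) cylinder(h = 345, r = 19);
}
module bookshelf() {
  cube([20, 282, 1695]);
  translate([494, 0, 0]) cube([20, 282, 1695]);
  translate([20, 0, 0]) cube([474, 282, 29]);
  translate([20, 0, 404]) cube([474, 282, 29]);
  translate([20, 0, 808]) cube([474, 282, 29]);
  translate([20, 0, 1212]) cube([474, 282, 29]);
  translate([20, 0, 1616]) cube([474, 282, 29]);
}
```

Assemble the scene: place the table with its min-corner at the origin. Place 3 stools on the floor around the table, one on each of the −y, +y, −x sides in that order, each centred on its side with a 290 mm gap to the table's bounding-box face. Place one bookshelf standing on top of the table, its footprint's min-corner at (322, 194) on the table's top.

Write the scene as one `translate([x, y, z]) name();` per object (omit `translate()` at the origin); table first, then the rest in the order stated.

table();
translate([355, -628, 0]) stool();
translate([355, 862, 0]) stool();
translate([-615, 117, 0]) stool();
translate([322, 194, 740]) bookshelf();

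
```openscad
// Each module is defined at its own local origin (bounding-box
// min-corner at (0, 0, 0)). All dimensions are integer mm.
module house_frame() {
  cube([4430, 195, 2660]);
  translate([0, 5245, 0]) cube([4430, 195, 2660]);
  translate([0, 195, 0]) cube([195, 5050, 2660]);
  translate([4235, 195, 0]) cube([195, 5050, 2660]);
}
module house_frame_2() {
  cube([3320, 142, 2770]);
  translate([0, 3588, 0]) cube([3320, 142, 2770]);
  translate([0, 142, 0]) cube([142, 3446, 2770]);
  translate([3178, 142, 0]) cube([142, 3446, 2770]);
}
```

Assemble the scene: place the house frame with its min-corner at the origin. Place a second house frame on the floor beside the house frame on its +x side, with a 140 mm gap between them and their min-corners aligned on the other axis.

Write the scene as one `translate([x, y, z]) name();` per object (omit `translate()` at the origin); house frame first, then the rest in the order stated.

house_frame();
translate([4570, 0, 0]) house_frame_2();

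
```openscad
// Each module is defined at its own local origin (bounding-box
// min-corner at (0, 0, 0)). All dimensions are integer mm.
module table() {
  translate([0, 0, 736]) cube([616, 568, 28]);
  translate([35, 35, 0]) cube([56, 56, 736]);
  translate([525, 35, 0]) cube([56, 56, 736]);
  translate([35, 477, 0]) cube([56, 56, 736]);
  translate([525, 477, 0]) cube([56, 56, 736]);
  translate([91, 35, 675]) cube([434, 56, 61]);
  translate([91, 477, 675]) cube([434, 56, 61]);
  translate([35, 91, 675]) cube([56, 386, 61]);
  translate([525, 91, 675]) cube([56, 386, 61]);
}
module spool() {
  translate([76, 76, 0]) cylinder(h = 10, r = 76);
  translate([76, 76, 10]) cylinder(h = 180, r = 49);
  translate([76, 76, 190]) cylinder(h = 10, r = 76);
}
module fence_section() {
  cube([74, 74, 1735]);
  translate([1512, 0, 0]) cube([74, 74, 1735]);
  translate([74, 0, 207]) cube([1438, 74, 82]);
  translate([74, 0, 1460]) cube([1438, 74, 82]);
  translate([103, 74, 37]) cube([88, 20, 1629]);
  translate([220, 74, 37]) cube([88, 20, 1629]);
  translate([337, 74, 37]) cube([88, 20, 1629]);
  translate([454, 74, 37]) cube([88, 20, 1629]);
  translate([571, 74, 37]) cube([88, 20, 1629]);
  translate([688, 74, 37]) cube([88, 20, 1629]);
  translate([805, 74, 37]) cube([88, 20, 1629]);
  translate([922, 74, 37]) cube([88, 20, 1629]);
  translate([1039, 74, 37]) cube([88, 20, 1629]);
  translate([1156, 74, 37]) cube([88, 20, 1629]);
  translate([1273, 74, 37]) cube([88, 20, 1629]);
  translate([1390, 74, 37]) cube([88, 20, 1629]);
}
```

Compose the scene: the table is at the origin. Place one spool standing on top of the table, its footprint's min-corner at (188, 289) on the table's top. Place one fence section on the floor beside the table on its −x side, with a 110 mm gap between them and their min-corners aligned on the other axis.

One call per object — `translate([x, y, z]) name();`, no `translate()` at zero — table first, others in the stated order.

table();
translate([188, 289, 764]) spool();
translate([-1696, 0, 0]) fence_section();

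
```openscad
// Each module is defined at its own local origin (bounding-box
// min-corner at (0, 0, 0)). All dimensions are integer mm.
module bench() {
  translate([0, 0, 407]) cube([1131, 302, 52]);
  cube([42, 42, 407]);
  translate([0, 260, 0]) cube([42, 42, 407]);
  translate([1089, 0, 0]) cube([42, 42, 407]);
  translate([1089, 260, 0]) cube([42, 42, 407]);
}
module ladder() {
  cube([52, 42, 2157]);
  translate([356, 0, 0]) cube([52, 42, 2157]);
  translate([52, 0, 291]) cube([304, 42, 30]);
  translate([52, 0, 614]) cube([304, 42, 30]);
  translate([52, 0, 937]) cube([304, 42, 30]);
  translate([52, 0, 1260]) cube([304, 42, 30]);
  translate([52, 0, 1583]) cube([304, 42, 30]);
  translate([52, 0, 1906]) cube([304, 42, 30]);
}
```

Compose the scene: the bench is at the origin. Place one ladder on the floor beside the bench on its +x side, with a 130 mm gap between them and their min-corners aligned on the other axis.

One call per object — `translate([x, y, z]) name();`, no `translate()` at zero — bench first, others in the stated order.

bench();
translate([1261, 0, 0]) ladder();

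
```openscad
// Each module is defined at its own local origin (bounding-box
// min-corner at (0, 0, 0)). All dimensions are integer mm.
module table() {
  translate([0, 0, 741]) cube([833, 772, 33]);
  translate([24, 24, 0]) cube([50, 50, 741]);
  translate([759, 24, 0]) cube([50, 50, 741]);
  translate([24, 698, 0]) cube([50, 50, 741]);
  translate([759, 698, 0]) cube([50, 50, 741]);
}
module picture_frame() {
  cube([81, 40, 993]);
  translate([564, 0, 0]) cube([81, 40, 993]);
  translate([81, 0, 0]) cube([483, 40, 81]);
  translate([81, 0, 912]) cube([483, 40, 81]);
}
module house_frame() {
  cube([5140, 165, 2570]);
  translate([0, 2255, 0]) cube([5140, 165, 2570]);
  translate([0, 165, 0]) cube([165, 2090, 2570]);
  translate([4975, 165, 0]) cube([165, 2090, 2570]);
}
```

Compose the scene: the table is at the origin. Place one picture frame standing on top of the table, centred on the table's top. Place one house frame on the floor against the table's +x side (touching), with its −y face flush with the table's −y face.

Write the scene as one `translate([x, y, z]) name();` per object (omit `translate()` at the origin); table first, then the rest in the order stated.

table();
translate([94, 366, 774]) picture_frame();
translate([833, 0, 0]) house_frame();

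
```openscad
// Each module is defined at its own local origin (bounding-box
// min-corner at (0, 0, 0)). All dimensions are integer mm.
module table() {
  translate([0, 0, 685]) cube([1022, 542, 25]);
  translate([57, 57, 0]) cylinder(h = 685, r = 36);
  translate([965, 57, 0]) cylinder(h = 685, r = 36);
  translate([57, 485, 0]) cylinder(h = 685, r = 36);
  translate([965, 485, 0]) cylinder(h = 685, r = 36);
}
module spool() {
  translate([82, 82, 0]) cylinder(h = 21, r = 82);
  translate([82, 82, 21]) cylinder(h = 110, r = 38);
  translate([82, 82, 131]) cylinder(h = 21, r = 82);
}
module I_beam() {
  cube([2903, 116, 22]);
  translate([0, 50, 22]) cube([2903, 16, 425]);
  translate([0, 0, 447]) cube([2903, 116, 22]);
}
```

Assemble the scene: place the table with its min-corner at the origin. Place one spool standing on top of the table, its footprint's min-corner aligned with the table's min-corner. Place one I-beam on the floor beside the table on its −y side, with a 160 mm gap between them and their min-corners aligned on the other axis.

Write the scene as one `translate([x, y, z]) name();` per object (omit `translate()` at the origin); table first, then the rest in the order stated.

table();
translate([0, 0, 710]) spool();
translate([0, -276, 0]) I_beam();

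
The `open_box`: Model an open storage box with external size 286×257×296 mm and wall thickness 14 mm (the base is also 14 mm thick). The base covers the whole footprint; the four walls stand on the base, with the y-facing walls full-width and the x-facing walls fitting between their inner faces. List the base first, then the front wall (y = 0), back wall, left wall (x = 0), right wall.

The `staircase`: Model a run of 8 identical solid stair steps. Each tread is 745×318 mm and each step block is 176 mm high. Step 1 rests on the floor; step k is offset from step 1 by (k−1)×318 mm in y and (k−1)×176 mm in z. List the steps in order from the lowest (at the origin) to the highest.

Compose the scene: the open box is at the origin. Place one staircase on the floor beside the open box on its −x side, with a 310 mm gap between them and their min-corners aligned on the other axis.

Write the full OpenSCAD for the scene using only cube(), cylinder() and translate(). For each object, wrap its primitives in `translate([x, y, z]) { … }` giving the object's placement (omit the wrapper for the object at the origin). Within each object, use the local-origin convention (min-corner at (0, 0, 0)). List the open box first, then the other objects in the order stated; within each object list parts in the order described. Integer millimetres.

cube([286, 257, 14]);
translate([0, 0, 14]) cube([286, 14, 282]);
translate([0, 243, 14]) cube([286, 14, 282]);
translate([0, 14, 14]) cube([14, 229, 282]);
translate([272, 14, 14]) cube([14, 229, 282]);
translate([-1055, 0, 0]) {
  cube([745, 318, 176]);
  translate([0, 318, 176]) cube([745, 318, 176]);
  translate([0, 636, 352]) cube([745, 318, 176]);
  translate([0, 954, 528]) cube([745, 318, 176]);
  translate([0, 1272, 704]) cube([745, 318, 176]);
  translate([0, 1590, 880]) cube([745, 318, 176]);
  translate([0, 1908, 1056]) cube([745, 318, 176]);
  translate([0, 2226, 1232]) cube([745, 318, 176]);
}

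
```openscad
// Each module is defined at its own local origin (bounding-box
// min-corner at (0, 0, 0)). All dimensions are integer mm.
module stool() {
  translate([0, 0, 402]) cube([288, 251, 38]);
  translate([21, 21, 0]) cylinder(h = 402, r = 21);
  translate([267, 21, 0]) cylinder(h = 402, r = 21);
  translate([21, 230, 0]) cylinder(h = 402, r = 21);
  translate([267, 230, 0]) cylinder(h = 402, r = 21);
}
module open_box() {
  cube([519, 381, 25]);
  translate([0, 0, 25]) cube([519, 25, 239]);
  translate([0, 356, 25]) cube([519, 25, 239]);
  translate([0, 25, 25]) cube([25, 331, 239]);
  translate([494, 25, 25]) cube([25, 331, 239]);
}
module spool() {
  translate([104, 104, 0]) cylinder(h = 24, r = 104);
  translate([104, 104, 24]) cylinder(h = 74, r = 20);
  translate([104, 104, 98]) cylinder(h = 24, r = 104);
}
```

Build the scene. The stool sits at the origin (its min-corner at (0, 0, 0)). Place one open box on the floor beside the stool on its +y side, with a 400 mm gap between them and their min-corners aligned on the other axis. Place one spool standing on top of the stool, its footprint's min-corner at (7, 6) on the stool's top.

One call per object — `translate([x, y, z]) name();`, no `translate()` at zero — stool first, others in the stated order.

stool();
translate([0, 651, 0]) open_box();
translate([7, 6, 440]) spool();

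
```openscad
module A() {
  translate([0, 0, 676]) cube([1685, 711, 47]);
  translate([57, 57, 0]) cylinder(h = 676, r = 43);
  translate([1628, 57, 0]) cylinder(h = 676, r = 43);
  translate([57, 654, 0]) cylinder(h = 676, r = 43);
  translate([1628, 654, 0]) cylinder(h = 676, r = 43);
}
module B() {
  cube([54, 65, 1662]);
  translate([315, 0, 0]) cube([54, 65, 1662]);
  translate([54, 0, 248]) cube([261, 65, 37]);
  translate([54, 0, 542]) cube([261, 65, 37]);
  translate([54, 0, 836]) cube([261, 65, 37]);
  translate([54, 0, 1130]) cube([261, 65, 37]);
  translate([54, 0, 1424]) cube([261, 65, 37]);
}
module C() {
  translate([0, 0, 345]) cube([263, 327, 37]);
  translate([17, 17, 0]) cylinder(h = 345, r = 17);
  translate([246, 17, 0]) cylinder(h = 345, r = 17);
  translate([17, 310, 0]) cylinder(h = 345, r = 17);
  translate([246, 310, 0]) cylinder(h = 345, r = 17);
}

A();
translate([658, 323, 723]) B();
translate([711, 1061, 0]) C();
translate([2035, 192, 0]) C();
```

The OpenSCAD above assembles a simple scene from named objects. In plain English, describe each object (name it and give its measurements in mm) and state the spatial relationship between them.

A is a table with a 1685×711 mm rectangular top, 47 mm thick, top surface at z = 723 mm, supported by four round legs of 86 mm diameter, each leg's bounding box inset 14 mm from the nearest pair of top edges, running from the floor.

B is a wooden ladder with two side rails of 54×65 mm section and 1662 mm height, set 369 mm apart overall. Between them run 5 rectangular rungs (65 mm deep, 37 mm thick), front faces flush with the rails' −y face. The bottom of the first rung is 248 mm above the floor and each subsequent rung is 294 mm higher than the one below.

C is a four-legged stool. The seat is 263×327 mm, 37 mm thick, top at z = 382 mm. It stands on four round legs, each 34 mm in diameter, from z = 0 to the seat underside, each leg's axis is inset half a diameter from the nearest pair of seat edges (so the leg's bounding box is flush with the corner).

The ladder is on top of the table, centred. Two stools sit around the table at the +y, +x sides.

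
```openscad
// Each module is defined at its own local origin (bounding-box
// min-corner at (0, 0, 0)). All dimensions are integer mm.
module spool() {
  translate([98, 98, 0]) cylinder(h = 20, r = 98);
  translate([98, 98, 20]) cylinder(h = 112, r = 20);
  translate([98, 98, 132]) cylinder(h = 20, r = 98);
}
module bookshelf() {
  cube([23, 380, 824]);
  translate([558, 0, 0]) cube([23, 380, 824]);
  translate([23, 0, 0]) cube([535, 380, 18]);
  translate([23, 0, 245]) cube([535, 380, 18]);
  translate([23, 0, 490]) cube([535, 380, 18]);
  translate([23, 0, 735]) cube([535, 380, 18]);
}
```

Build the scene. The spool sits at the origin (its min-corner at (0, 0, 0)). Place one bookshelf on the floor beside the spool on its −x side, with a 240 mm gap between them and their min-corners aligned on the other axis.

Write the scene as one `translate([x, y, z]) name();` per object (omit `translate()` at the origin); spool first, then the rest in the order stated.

spool();
translate([-821, 0, 0]) bookshelf();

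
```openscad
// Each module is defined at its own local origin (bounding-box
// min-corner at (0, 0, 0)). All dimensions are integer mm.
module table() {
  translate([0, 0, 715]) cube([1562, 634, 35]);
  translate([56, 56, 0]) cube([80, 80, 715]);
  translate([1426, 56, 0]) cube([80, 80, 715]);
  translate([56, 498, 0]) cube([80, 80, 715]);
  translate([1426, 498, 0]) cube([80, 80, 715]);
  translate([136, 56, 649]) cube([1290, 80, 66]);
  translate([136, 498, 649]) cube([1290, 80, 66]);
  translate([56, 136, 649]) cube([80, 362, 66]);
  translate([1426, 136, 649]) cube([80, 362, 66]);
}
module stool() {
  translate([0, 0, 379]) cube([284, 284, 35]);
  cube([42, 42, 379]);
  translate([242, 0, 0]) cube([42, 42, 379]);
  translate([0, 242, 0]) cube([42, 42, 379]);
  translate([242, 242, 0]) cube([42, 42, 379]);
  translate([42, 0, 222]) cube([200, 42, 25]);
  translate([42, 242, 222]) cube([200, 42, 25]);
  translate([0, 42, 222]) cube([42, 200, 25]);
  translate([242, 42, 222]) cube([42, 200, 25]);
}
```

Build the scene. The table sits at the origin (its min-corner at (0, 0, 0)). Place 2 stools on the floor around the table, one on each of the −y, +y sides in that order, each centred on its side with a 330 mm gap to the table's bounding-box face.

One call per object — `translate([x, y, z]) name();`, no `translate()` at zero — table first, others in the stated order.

table();
translate([639, -614, 0]) stool();
translate([639, 964, 0]) stool();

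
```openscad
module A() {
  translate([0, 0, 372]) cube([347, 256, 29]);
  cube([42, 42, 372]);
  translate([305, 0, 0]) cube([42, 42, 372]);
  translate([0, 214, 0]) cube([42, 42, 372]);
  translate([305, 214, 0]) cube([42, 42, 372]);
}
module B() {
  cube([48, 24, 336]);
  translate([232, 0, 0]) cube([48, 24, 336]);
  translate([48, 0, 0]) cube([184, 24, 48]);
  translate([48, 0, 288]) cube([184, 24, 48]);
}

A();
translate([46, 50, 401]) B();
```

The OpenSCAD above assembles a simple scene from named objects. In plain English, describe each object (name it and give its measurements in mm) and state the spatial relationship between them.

A is a four-legged stool. The seat is 347×256 mm, 29 mm thick, top at z = 401 mm. It stands on four square legs, each 42×42 mm in cross-section, from z = 0 to the seat underside, each flush with a corner of the seat.

B is a picture frame with a 184×240 mm rectangular opening (x by z) and a uniform 48 mm border on every side. Frame depth is 24 mm along y. It is built from two vertical stiles running the full outside height and two horizontal rails spanning the gap between the stiles.

The picture frame is on top of the stool.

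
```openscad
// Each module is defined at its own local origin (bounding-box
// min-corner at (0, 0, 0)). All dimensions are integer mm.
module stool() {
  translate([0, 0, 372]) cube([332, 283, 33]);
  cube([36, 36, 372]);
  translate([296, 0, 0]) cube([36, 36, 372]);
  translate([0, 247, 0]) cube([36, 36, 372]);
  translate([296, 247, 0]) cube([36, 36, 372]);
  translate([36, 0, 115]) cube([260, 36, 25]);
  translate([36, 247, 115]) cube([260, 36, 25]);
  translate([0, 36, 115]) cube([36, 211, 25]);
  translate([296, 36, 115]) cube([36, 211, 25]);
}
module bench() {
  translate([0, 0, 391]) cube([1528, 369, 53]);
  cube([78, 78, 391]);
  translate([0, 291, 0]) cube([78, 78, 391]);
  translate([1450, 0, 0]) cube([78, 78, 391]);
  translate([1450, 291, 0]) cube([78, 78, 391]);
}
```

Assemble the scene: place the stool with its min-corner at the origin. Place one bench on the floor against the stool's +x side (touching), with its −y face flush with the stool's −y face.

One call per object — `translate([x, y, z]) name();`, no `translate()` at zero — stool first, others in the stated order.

stool();
translate([332, 0, 0]) bench();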